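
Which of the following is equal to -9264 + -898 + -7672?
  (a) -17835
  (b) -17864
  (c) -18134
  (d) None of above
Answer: d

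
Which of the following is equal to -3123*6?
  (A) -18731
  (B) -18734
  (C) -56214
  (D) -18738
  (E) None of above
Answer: D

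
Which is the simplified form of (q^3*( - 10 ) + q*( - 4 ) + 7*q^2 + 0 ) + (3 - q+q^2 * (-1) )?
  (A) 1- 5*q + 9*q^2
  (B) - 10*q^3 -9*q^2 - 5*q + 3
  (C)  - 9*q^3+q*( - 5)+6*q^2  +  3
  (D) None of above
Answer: D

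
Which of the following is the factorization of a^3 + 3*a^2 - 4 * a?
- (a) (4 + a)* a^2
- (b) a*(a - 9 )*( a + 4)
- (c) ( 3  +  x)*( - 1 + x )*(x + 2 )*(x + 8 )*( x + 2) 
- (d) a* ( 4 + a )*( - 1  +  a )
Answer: d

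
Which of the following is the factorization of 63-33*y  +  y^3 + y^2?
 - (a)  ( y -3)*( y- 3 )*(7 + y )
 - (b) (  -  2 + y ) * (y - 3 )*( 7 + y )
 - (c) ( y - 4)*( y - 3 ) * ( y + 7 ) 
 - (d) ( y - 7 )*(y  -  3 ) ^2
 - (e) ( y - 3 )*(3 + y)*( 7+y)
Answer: a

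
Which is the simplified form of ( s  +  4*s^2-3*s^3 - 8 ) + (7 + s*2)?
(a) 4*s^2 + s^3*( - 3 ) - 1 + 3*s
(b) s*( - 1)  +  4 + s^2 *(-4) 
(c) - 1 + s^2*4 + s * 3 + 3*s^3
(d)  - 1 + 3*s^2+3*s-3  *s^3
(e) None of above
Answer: a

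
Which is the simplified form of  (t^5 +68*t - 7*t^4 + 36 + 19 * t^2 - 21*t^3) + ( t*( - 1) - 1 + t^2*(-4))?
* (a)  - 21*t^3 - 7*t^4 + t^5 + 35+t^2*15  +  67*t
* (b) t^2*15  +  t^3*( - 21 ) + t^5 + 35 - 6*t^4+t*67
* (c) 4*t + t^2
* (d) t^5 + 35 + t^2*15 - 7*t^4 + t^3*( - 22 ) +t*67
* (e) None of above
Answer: a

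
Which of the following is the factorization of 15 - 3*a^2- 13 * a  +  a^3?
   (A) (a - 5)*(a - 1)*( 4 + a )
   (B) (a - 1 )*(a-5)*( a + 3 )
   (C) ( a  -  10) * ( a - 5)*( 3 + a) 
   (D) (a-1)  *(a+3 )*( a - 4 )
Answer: B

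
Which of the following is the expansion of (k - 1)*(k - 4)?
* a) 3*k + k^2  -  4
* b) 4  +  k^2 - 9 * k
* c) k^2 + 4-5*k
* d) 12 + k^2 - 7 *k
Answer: c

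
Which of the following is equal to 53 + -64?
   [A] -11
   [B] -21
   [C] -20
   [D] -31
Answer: A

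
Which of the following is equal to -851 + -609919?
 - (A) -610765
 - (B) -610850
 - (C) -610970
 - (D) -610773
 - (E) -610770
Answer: E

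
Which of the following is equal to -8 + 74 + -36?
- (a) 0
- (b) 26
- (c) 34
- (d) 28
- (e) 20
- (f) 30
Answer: f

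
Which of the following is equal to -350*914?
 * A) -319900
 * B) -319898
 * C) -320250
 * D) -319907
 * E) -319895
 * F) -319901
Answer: A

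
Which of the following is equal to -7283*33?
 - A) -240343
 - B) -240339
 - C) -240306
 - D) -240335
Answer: B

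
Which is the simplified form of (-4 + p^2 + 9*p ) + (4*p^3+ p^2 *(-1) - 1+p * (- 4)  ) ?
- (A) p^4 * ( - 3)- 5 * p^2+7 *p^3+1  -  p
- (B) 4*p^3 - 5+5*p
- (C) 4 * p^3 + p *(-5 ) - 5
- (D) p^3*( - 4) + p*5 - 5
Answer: B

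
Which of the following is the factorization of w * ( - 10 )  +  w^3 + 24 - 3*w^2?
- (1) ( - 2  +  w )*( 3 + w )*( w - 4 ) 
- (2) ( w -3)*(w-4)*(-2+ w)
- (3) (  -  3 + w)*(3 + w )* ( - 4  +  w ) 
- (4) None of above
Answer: 1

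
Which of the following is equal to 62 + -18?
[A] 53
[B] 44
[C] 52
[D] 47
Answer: B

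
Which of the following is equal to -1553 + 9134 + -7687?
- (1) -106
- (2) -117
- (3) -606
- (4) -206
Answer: 1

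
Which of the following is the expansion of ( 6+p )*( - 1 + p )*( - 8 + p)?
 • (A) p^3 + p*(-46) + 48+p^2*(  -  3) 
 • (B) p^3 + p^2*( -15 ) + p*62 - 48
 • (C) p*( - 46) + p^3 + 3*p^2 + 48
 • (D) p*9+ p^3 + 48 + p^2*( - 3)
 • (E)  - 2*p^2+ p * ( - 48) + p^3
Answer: A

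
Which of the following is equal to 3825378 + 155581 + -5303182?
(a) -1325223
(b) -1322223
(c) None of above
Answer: b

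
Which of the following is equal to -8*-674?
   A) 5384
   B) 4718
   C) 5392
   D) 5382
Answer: C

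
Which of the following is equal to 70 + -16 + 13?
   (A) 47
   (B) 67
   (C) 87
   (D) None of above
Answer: B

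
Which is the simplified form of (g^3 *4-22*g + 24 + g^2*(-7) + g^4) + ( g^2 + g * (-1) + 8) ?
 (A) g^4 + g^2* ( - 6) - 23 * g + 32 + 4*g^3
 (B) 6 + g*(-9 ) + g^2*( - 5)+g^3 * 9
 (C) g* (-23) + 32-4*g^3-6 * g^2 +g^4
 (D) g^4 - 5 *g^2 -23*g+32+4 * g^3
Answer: A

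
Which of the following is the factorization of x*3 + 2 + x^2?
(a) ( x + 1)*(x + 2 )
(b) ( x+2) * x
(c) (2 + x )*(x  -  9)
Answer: a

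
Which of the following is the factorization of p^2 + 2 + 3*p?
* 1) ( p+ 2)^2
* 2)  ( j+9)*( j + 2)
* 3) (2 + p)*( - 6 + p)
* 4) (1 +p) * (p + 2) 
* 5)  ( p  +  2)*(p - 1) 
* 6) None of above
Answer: 4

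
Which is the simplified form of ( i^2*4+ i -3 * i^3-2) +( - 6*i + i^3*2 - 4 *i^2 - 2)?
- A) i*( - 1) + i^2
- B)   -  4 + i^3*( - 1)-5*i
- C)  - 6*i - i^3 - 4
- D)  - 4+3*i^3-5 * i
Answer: B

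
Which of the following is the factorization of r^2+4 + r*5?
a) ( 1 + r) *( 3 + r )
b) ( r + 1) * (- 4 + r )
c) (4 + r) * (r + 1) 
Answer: c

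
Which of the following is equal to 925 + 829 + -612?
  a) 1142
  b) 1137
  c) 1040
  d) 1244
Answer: a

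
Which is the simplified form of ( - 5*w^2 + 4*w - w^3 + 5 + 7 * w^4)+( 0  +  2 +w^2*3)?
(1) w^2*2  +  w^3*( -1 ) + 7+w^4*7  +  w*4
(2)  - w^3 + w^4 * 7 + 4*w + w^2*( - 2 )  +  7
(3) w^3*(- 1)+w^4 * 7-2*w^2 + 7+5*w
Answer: 2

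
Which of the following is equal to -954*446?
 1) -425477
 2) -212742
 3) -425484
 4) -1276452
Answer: 3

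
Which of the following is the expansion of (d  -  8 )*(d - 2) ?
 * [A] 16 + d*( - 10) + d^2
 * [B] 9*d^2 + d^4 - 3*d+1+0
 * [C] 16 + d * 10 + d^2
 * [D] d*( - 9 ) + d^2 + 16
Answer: A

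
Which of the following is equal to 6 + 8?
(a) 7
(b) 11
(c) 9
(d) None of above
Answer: d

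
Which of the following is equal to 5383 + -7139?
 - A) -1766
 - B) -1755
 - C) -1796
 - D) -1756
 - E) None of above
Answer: D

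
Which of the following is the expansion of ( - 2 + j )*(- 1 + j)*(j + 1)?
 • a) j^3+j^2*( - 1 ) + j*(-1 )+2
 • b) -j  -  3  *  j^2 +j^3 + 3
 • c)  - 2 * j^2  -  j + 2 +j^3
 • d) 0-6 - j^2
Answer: c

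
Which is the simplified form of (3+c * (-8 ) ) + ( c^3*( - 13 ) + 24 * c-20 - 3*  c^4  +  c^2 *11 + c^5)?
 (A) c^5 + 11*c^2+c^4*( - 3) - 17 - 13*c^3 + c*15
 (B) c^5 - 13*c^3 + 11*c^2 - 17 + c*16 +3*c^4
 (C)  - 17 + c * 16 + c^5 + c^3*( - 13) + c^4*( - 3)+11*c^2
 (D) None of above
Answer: C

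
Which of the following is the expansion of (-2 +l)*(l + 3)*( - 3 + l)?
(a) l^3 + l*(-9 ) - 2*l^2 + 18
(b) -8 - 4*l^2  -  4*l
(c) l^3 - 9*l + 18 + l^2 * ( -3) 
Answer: a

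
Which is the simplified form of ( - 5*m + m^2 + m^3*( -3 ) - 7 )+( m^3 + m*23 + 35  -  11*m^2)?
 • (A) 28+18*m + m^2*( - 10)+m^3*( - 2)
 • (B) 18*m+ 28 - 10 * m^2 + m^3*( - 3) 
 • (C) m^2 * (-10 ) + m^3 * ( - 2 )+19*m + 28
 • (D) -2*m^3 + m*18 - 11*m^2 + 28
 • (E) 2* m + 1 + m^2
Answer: A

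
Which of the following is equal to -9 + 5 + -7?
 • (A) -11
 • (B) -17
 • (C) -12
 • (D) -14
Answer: A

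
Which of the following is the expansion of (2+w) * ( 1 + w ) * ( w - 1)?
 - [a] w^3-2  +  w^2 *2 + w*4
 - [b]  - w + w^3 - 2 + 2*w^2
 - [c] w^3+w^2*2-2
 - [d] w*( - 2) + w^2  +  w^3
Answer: b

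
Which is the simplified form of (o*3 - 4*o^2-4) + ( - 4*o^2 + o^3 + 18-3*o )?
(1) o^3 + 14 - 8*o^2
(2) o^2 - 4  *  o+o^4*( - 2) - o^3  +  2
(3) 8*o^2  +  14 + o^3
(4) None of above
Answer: 1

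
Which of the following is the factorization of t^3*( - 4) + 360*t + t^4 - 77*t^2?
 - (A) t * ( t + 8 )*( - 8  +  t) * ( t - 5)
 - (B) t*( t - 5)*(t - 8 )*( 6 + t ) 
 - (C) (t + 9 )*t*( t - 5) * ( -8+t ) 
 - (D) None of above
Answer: C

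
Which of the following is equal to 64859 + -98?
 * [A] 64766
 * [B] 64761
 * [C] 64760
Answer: B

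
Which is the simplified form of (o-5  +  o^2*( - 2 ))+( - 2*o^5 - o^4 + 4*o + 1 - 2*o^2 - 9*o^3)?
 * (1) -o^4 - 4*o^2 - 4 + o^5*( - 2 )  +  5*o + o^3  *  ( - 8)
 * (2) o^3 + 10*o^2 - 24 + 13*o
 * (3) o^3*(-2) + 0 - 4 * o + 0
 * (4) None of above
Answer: 4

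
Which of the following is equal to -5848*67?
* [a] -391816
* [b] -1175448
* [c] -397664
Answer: a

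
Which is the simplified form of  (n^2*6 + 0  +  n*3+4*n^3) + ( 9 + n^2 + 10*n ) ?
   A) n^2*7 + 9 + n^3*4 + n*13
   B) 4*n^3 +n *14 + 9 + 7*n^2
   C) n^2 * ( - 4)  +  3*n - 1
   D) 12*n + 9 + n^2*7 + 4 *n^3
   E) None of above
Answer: A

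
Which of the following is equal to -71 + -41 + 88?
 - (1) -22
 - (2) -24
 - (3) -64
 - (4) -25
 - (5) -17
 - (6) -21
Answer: 2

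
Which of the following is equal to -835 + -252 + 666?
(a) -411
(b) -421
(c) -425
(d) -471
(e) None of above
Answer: b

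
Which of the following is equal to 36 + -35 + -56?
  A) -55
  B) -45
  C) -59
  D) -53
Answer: A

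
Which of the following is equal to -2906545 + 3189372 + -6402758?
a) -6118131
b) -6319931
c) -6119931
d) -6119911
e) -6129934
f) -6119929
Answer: c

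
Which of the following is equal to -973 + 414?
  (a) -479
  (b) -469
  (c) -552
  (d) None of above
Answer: d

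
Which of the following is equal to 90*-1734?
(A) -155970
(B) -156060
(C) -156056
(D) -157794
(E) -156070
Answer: B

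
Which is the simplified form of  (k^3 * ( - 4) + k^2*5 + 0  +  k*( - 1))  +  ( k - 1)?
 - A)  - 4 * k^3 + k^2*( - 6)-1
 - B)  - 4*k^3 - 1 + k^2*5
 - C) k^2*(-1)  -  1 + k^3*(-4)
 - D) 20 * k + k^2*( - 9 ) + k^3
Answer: B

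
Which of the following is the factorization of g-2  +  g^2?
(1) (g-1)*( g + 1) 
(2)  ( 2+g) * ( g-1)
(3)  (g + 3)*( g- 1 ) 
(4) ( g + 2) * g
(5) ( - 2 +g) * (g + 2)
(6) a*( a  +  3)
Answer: 2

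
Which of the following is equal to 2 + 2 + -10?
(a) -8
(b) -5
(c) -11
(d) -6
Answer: d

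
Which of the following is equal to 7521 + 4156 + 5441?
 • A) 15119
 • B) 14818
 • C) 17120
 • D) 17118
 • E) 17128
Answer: D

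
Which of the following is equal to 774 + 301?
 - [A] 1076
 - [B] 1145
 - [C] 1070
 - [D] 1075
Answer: D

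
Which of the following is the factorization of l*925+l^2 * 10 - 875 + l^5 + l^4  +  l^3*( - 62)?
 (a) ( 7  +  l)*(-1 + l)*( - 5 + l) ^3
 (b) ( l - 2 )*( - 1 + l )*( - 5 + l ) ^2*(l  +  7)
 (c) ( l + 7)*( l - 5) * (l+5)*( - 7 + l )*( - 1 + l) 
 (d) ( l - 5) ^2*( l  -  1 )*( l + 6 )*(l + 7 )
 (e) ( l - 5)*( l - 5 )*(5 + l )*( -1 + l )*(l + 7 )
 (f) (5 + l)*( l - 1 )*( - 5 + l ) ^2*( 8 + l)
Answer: e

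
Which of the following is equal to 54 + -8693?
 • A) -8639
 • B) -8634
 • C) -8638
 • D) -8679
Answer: A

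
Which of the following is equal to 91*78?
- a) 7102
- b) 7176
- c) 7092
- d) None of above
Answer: d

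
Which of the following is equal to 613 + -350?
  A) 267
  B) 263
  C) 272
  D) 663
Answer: B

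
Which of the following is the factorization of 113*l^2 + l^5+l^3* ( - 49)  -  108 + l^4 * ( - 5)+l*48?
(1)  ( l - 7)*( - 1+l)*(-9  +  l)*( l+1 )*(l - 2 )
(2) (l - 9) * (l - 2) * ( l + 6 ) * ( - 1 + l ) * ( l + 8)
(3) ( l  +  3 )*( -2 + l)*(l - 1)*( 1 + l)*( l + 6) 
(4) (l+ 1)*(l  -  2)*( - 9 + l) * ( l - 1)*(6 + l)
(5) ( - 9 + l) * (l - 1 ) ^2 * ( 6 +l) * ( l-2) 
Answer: 4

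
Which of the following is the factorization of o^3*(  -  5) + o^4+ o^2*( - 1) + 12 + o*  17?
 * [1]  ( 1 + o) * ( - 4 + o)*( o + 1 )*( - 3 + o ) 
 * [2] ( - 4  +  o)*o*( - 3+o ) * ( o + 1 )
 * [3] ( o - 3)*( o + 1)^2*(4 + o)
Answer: 1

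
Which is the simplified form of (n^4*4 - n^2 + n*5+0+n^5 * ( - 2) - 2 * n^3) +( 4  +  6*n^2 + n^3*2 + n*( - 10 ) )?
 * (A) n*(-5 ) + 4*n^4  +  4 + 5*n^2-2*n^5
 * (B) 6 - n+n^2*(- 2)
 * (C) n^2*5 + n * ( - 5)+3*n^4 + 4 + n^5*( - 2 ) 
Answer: A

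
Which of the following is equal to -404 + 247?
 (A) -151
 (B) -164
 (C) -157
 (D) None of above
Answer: C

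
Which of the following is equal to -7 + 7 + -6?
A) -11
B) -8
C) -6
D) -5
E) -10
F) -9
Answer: C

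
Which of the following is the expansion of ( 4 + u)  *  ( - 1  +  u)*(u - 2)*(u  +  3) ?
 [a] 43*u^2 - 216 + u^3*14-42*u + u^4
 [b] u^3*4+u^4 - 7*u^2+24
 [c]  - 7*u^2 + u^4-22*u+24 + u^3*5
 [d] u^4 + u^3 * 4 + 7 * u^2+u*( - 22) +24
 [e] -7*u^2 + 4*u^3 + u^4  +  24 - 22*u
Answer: e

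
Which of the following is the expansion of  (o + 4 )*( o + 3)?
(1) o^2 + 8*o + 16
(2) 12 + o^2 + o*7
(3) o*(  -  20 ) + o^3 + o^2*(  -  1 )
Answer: 2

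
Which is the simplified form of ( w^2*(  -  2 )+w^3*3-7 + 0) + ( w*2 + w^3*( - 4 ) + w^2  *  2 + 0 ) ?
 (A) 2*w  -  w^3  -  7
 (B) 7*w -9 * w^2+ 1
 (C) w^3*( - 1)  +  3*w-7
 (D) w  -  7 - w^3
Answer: A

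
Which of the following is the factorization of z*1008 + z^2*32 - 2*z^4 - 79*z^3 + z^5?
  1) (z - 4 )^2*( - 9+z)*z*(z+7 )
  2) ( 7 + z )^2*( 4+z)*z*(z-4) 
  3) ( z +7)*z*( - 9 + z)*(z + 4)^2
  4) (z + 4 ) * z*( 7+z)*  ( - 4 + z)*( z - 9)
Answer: 4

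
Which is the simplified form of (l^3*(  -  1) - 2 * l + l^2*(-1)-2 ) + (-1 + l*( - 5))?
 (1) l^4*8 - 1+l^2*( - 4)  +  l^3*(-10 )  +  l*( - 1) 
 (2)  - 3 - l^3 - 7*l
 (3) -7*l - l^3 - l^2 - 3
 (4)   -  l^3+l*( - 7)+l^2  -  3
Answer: 3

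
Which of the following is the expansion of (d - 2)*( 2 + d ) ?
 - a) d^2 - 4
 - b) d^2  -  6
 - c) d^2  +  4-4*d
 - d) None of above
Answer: a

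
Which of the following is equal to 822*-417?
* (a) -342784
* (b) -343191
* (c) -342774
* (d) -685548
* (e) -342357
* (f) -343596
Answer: c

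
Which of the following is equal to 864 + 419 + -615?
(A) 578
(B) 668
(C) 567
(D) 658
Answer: B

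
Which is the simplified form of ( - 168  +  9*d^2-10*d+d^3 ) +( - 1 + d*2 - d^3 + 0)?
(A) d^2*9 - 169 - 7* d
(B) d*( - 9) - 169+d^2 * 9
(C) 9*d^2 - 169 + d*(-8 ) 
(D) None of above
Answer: C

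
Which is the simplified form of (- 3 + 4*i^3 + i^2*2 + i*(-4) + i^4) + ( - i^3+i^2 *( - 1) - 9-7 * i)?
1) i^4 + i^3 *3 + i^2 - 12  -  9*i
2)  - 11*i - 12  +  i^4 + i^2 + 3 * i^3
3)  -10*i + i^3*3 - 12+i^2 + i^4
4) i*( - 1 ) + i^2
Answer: 2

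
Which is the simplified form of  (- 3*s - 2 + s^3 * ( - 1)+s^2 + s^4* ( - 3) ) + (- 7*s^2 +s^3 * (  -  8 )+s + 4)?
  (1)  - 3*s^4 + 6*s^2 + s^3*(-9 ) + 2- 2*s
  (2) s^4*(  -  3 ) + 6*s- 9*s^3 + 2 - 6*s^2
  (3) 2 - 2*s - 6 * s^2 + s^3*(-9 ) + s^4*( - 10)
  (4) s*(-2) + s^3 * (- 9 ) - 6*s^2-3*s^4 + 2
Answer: 4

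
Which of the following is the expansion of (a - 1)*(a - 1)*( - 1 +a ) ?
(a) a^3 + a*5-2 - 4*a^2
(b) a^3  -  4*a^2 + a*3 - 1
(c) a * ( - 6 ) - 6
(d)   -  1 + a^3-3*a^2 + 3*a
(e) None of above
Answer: d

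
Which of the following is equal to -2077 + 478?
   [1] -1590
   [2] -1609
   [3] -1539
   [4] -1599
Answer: 4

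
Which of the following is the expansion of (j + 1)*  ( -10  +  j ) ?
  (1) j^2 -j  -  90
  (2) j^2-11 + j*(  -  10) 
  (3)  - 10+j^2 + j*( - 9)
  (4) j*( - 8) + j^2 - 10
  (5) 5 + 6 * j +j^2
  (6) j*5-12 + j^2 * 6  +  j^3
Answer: 3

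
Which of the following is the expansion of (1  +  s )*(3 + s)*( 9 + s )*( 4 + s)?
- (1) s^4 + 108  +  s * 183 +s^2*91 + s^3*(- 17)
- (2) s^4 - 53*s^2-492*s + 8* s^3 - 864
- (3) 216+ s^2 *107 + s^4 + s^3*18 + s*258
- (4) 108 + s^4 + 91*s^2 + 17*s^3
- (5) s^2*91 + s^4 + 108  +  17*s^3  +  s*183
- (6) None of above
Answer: 5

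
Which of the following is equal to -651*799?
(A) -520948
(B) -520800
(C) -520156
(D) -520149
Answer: D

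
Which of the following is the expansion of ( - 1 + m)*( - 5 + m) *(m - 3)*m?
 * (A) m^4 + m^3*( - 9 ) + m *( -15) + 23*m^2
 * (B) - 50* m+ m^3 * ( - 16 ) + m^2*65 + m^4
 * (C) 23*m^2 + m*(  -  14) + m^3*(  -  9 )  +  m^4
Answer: A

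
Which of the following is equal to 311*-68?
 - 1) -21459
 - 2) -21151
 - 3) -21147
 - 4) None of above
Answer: 4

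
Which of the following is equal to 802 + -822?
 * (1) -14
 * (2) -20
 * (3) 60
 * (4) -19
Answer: 2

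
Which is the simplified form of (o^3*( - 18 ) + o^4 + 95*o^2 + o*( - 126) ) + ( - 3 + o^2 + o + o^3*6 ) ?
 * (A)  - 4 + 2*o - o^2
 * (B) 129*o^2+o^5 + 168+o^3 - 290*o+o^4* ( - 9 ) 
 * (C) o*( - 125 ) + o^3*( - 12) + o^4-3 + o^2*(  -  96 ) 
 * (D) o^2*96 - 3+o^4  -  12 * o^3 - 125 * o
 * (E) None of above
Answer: D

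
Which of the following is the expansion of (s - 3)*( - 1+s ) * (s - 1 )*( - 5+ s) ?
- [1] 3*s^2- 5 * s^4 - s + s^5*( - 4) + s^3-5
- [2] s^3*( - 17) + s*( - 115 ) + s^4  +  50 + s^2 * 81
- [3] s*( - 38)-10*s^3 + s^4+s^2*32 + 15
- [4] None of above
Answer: 3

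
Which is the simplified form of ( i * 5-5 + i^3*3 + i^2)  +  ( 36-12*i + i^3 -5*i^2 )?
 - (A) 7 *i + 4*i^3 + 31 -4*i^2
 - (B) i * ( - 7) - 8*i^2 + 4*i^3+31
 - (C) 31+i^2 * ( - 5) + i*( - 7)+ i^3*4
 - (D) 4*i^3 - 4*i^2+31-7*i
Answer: D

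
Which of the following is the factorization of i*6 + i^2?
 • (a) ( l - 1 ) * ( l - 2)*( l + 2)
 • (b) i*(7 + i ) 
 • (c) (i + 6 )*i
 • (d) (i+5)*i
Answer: c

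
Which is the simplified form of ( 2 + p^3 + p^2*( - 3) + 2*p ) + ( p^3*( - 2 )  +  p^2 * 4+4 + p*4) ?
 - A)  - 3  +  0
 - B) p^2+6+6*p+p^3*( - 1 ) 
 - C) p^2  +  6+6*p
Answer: B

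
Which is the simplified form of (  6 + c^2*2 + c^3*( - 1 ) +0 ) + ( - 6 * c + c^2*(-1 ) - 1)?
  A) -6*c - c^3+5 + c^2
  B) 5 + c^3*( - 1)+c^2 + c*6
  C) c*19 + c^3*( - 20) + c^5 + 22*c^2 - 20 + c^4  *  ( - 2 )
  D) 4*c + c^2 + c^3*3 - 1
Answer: A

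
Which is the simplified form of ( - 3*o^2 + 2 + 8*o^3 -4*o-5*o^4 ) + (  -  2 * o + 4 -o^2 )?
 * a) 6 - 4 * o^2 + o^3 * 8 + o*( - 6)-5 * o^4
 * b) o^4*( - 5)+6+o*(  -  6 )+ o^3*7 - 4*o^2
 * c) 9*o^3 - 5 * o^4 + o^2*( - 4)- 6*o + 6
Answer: a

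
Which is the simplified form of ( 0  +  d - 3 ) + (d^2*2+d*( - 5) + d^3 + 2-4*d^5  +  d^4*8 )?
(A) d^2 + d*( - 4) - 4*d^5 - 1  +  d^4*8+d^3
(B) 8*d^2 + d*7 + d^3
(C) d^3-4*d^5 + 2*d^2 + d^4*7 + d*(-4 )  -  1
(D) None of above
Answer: D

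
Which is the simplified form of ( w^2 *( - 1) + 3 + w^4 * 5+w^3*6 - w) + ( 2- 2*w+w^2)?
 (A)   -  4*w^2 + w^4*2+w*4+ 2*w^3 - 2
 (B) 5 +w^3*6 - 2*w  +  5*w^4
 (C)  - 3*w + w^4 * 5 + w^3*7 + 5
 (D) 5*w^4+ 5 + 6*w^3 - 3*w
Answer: D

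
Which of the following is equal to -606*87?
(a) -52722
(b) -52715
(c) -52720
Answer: a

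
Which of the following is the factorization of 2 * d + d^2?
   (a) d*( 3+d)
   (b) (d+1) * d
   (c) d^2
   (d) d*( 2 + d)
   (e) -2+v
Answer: d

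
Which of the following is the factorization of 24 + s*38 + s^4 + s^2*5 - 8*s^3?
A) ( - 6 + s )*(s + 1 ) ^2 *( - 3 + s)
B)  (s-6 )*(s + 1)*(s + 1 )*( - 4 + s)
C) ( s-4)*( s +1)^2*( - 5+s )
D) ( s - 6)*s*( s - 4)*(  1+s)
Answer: B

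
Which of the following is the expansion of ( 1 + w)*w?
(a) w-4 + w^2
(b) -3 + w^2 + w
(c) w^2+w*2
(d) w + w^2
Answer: d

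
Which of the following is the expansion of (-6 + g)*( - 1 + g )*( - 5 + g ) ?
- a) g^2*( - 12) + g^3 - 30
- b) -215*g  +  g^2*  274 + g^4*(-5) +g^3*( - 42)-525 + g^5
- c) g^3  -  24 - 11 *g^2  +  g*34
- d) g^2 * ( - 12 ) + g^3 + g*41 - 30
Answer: d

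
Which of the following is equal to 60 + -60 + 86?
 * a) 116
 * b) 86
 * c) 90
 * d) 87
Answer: b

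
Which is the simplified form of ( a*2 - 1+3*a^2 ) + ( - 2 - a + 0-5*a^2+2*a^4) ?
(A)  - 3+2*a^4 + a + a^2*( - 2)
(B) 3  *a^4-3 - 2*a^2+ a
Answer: A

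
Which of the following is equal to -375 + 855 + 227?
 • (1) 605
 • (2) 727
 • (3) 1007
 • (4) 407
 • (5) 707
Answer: 5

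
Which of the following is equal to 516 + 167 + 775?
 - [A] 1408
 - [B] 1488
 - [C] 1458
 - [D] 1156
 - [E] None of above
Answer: C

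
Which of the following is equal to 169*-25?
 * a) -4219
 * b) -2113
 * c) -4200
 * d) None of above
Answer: d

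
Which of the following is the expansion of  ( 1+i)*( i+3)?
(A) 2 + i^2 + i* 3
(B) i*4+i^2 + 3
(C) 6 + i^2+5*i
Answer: B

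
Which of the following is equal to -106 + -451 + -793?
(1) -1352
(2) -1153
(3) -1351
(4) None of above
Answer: 4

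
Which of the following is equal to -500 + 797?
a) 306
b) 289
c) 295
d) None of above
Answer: d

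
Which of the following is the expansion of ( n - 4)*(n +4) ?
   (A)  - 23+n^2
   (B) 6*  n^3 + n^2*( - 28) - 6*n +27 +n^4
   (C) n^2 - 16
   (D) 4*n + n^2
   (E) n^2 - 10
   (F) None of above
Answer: C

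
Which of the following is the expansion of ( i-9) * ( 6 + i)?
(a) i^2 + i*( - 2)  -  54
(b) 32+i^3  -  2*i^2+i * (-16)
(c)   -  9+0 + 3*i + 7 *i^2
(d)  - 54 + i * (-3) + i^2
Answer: d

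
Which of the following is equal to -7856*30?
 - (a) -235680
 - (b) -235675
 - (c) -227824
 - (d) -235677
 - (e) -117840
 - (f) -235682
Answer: a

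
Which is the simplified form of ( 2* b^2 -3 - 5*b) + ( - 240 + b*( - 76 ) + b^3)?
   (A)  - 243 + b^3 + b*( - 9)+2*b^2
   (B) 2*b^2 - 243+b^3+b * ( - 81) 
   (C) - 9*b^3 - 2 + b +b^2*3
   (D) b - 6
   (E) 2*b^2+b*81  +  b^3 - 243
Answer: B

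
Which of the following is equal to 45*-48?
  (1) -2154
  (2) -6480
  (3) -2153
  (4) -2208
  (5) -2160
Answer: 5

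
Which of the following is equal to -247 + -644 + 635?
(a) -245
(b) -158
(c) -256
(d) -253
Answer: c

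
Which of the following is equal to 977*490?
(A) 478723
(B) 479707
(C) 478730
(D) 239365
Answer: C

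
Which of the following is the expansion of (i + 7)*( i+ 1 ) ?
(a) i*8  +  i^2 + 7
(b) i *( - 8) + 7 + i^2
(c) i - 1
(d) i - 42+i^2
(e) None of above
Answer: a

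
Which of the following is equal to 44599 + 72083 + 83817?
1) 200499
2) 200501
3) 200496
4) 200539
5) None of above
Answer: 1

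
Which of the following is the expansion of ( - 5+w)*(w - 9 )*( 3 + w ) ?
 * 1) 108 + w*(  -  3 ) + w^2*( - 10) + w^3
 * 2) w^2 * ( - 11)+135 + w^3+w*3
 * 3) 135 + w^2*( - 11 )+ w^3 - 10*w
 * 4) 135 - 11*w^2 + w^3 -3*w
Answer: 2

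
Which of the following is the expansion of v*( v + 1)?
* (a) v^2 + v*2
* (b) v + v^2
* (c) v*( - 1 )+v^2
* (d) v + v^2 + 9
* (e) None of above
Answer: b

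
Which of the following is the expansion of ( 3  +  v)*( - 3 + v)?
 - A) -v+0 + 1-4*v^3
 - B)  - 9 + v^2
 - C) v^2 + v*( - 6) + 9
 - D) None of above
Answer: B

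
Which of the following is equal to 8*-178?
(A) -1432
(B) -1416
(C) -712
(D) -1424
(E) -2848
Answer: D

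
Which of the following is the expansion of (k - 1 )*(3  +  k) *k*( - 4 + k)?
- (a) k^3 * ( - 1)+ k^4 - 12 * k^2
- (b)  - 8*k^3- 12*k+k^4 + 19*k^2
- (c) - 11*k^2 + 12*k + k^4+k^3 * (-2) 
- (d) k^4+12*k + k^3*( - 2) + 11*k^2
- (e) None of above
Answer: c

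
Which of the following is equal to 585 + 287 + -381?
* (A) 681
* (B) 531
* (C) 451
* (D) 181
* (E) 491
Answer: E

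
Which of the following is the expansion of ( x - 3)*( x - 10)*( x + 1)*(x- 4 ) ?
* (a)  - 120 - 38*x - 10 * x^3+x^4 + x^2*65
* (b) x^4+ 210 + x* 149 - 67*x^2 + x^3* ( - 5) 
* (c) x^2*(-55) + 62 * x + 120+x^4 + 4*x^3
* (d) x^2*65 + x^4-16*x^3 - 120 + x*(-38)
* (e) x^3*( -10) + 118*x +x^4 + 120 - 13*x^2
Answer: d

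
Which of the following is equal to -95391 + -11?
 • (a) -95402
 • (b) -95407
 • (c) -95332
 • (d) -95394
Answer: a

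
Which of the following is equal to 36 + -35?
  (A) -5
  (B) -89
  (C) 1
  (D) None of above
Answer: C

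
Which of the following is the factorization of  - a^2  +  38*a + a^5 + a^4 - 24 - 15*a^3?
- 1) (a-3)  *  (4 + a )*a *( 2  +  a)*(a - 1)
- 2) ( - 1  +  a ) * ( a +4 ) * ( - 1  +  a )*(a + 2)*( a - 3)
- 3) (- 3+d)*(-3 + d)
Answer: 2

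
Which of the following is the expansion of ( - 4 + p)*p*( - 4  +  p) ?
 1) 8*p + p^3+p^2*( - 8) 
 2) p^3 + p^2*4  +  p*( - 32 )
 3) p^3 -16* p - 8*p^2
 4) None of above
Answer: 4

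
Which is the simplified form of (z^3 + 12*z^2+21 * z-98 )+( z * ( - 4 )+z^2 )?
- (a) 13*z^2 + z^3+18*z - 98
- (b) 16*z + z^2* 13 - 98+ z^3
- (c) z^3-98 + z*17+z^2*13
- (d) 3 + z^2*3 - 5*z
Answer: c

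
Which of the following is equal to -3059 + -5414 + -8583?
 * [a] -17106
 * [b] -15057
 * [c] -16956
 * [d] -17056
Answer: d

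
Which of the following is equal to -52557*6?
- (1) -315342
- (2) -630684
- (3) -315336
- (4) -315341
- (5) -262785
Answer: 1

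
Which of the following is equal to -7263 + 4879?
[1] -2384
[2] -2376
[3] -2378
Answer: 1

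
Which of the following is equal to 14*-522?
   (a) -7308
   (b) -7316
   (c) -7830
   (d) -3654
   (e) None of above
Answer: a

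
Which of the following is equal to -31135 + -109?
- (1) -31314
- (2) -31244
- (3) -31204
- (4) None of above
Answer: 2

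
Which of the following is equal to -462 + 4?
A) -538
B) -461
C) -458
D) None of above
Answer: C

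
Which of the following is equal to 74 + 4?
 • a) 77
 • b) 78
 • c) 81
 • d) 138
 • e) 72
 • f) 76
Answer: b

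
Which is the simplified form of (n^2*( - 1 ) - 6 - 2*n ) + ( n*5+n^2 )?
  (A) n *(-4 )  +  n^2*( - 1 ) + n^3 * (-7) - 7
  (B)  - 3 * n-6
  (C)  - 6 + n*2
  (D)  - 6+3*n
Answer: D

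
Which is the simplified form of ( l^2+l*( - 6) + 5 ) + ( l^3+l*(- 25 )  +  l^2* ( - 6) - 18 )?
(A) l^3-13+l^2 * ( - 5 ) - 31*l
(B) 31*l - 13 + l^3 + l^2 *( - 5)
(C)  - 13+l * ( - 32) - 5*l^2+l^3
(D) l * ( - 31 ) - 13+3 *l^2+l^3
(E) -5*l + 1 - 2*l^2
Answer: A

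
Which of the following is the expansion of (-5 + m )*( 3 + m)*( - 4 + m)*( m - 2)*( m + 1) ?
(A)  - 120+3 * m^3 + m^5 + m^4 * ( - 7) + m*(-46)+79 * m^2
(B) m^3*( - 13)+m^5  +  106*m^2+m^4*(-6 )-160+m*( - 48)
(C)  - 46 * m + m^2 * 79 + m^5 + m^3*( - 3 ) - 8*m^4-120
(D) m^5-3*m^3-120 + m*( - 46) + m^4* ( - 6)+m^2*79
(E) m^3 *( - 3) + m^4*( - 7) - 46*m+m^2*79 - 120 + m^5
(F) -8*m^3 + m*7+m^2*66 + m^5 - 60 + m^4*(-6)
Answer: E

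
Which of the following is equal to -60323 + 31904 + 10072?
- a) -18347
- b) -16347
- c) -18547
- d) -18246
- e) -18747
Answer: a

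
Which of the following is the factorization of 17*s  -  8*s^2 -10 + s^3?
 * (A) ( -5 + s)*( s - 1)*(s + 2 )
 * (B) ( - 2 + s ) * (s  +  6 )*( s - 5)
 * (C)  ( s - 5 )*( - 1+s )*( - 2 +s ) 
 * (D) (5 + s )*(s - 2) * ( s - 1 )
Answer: C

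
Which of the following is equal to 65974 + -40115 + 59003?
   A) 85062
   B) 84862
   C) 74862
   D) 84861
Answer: B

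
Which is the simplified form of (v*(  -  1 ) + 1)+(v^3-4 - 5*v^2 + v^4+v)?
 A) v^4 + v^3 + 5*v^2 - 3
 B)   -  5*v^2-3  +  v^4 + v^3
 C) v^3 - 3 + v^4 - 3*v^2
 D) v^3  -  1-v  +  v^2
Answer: B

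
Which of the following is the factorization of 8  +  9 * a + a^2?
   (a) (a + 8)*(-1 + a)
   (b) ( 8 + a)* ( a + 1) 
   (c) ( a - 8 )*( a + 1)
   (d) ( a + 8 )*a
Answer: b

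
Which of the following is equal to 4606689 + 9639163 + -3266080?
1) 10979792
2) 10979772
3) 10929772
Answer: 2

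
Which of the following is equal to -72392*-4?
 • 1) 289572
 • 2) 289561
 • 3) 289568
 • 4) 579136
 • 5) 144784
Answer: 3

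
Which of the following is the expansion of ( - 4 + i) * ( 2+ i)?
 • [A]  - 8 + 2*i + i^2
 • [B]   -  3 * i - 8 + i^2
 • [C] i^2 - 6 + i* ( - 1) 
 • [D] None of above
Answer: D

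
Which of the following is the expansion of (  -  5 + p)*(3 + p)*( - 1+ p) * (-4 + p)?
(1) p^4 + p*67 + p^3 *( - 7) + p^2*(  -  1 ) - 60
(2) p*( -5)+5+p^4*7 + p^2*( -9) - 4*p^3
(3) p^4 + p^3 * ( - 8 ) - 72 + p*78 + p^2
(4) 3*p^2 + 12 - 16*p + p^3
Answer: 1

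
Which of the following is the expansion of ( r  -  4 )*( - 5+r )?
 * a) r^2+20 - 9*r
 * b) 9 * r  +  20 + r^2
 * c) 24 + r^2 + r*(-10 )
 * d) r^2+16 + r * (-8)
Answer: a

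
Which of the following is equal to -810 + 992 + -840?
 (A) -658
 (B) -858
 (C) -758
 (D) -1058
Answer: A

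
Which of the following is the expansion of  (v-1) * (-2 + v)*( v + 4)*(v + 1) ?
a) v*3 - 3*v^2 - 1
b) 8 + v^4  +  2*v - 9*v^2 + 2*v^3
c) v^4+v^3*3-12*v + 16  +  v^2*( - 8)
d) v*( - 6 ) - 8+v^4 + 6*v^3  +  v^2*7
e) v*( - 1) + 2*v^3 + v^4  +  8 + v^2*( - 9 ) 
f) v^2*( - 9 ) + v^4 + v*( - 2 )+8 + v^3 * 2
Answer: f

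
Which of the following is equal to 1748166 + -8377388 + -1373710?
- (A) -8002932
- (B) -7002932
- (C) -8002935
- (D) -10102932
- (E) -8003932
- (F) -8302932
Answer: A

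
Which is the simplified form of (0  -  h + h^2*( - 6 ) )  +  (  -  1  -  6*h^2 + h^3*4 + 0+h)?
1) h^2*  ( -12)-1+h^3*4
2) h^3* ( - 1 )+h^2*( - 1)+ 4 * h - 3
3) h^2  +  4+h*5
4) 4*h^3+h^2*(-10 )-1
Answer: 1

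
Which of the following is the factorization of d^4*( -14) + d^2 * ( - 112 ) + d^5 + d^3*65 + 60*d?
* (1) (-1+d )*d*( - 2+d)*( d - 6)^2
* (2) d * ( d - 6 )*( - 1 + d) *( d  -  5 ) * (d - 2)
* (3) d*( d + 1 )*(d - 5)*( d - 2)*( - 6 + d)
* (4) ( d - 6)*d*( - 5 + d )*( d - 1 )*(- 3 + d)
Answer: 2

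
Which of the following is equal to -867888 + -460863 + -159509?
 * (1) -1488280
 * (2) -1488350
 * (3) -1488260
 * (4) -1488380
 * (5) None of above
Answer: 3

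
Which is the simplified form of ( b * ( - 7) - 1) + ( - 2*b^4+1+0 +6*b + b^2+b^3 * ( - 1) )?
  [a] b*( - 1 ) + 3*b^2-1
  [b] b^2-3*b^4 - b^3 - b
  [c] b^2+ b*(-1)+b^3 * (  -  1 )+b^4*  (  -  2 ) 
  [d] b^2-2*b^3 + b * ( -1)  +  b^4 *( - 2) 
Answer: c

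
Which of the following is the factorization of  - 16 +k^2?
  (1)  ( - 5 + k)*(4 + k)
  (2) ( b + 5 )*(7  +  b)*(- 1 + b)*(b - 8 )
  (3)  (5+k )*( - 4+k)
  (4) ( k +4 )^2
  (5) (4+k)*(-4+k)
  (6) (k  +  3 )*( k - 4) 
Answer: 5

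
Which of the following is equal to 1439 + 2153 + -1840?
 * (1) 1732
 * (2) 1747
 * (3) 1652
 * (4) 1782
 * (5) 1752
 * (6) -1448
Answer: 5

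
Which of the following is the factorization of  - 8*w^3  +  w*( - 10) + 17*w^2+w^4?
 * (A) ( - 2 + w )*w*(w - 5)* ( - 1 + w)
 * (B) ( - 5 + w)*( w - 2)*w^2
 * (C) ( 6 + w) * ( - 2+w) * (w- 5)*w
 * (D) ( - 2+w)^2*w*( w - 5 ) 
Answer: A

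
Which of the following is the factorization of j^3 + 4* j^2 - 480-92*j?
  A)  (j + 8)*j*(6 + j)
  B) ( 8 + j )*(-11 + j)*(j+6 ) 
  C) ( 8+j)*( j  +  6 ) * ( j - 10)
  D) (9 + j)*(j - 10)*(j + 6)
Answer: C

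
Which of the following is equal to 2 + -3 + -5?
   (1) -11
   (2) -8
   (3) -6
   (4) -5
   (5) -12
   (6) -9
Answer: 3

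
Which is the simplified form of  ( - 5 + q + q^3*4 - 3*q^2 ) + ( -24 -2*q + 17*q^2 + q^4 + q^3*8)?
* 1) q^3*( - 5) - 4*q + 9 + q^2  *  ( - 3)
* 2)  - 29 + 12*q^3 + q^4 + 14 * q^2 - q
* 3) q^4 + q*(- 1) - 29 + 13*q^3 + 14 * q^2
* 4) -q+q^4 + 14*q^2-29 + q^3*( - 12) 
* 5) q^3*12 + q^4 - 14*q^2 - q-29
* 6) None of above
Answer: 2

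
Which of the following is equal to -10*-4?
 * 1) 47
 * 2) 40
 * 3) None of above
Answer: 2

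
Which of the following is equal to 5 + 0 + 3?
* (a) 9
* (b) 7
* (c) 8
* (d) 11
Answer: c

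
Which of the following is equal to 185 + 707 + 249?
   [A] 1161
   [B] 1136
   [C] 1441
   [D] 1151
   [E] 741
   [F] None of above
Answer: F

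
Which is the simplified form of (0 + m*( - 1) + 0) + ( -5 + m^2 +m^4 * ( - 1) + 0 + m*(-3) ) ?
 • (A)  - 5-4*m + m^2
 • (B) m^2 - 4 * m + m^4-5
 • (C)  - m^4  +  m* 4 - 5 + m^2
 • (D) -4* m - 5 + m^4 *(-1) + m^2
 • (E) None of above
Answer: D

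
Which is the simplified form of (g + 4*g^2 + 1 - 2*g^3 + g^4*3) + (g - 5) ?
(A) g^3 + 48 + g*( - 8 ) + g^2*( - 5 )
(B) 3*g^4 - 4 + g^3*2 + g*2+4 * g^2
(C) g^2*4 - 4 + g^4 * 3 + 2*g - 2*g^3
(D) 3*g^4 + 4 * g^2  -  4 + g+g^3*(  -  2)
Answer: C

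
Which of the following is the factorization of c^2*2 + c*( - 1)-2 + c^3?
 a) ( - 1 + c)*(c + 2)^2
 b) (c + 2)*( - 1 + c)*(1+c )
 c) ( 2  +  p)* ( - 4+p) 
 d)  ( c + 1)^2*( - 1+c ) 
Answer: b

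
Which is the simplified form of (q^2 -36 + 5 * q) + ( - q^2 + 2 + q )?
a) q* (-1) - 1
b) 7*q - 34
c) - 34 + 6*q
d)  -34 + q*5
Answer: c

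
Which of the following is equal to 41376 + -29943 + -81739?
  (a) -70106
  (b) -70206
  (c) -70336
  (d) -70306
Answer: d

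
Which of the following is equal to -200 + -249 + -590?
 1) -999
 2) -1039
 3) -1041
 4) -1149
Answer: 2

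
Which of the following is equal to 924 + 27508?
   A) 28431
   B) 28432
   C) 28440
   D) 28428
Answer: B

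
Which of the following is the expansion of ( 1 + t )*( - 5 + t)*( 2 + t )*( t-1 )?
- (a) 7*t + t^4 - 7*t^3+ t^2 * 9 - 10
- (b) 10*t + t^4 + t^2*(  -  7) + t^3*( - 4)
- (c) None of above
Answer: c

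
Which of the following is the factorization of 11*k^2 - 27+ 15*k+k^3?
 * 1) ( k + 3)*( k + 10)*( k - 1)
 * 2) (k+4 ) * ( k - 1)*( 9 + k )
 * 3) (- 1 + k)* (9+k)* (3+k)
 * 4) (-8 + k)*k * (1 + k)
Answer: 3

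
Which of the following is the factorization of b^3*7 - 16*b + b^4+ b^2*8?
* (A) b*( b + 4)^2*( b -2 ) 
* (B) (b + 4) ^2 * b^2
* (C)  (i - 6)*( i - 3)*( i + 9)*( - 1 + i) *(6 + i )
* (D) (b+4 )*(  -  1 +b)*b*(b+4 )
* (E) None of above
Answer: D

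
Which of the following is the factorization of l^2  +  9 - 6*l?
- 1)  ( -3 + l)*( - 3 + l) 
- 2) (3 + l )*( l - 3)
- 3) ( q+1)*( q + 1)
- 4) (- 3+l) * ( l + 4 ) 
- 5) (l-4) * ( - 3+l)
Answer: 1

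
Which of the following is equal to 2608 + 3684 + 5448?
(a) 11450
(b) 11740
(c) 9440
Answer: b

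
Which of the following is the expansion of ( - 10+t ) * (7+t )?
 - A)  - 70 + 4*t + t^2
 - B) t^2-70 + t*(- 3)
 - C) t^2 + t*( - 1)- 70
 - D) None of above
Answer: B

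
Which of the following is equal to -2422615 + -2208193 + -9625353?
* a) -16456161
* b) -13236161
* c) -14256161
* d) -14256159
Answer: c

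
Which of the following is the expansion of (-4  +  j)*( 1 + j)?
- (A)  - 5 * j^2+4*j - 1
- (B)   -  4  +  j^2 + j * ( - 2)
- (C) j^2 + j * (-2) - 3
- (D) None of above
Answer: D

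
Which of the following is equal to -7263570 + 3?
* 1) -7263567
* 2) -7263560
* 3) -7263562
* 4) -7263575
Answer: 1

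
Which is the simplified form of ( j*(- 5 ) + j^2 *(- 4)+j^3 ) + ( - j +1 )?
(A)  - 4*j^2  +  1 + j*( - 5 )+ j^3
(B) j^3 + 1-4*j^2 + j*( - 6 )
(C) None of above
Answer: B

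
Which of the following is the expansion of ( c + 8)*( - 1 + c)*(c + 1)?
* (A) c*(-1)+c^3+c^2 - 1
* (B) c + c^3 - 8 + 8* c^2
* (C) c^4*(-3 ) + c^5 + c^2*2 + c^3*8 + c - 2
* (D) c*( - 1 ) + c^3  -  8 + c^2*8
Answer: D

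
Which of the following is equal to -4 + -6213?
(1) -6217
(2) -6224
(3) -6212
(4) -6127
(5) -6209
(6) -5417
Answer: 1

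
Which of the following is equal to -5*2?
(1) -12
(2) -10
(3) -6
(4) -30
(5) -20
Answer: 2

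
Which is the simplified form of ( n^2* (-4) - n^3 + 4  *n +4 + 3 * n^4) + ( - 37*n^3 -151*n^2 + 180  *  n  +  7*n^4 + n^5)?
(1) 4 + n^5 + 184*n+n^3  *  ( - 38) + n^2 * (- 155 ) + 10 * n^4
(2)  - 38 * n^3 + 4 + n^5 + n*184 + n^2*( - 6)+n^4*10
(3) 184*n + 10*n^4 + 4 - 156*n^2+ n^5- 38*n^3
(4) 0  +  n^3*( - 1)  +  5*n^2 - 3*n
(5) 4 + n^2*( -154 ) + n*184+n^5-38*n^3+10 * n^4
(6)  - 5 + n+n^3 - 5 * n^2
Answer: 1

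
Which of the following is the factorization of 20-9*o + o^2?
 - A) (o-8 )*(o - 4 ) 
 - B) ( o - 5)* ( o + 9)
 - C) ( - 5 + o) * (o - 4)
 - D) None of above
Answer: C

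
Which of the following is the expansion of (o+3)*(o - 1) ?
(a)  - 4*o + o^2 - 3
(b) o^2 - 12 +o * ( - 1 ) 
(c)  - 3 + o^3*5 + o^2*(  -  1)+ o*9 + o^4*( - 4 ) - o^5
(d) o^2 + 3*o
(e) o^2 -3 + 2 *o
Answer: e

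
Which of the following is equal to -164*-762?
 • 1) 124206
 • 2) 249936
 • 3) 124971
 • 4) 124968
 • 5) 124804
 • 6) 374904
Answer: 4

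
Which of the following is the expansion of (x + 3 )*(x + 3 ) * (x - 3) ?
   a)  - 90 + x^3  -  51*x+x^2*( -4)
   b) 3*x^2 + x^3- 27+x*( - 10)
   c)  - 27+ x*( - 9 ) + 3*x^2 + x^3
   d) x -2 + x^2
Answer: c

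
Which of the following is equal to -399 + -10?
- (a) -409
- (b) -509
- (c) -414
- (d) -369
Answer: a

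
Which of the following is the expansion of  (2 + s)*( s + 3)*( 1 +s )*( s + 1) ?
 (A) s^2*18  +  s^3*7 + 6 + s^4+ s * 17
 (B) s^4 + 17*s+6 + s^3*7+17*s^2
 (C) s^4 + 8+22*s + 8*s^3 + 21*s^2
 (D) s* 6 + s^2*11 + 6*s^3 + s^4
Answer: B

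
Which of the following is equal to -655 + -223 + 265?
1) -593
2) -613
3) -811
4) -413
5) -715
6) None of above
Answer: 2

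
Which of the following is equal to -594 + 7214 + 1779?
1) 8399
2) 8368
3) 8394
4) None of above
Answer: 1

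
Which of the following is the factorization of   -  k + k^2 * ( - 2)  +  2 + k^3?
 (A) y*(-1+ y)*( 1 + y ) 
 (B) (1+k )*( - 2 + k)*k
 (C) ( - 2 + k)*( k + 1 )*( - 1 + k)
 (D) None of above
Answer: C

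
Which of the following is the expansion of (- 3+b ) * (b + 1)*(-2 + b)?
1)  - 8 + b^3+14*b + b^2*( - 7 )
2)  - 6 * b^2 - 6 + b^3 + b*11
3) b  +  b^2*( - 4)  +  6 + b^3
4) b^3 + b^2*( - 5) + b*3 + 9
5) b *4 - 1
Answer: 3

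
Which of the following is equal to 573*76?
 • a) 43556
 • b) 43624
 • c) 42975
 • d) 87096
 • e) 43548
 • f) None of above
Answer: e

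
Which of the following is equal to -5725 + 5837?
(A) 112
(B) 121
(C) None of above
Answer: A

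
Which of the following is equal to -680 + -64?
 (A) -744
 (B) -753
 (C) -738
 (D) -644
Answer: A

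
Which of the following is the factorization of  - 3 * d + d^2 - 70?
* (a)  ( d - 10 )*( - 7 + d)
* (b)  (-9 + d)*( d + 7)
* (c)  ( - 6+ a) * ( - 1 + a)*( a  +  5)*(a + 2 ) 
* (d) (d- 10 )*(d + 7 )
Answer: d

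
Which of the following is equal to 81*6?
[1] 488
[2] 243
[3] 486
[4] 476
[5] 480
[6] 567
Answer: 3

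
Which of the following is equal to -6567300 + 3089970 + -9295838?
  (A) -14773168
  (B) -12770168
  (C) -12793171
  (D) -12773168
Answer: D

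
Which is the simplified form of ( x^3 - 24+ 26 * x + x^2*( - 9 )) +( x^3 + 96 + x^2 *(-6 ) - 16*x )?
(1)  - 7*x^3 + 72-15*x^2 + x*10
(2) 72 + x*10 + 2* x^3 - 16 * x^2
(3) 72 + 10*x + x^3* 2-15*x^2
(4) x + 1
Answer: 3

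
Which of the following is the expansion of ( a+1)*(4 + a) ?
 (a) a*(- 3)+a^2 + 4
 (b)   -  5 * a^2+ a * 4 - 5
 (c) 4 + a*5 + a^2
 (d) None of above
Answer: c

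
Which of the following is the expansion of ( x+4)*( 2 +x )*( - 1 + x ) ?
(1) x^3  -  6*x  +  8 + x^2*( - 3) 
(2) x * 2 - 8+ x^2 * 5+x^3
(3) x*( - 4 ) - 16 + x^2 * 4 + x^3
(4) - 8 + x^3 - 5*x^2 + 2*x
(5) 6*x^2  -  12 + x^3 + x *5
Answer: 2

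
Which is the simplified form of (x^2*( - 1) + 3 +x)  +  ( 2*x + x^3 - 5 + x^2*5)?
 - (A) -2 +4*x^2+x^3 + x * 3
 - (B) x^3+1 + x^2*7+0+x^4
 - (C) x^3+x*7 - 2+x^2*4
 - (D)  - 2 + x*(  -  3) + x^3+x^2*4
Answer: A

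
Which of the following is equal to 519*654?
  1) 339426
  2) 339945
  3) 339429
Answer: 1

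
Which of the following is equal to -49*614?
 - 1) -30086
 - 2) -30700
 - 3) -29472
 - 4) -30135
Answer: 1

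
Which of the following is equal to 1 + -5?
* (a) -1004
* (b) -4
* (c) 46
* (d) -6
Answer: b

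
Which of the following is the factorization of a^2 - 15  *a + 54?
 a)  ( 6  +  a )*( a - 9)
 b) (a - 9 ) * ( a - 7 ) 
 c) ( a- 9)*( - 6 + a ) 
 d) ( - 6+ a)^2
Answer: c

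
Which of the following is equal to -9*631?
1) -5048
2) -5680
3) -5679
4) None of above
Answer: 3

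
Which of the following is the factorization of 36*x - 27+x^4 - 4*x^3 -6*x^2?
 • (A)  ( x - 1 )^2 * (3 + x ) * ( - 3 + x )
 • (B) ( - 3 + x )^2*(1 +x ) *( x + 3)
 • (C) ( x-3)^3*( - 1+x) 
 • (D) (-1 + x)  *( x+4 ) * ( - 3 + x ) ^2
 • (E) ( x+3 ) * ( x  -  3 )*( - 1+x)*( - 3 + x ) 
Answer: E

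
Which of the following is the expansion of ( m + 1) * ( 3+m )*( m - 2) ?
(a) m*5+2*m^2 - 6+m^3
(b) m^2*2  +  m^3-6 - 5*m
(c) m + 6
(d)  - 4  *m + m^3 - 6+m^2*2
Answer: b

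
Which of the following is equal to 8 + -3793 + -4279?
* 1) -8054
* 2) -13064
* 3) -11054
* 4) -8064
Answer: 4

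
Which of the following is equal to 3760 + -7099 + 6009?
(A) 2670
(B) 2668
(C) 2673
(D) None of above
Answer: A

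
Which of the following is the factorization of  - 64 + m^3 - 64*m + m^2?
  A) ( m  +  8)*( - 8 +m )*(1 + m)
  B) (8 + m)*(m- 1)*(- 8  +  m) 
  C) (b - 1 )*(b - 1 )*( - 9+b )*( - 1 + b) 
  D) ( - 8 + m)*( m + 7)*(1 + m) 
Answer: A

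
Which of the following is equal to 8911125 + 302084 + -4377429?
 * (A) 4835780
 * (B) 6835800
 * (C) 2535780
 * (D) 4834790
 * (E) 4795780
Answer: A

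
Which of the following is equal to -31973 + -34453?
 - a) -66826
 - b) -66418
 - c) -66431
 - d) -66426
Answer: d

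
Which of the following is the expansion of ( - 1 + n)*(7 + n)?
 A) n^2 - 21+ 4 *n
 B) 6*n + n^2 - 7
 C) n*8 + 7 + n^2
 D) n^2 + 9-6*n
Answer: B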